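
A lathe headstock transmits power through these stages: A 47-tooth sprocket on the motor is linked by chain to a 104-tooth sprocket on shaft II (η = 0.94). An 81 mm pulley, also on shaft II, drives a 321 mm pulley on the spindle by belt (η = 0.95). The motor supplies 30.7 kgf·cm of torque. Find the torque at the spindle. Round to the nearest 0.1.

chain 104/47 = 2.2128 → τ = 30.7·2.2128·0.94 = 63.856 kgf·cm
belt 321/81 = 3.963 → τ = 63.856·3.963·0.95 = 240.41 kgf·cm

240.4 kgf·cm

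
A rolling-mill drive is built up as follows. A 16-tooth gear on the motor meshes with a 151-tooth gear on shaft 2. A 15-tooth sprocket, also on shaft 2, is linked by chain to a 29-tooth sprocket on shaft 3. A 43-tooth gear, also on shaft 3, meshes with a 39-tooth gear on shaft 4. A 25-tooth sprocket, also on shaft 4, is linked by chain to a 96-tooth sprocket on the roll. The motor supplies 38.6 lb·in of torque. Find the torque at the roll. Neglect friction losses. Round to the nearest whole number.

2453 lb·in

Gear mesh: ratio = 151/16 = 9.4375; torque at shaft 2 = 38.6 × 9.4375 = 364.29 lb·in.
Chain: ratio = 29/15 = 1.9333; torque at shaft 3 = 364.29 × 1.9333 = 704.29 lb·in.
Gear mesh: ratio = 39/43 = 0.90698; torque at shaft 4 = 704.29 × 0.90698 = 638.77 lb·in.
Chain: ratio = 96/25 = 3.84; torque at the roll = 638.77 × 3.84 = 2452.9 lb·in.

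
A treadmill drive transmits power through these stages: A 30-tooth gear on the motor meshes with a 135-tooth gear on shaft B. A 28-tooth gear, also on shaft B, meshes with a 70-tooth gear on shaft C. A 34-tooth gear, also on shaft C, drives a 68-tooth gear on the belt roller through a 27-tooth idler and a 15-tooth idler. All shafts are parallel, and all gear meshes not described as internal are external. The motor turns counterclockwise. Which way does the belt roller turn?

the motor → shaft B: external mesh, 1 reversal → CW.
shaft B → shaft C: external mesh, 1 reversal → CCW.
shaft C → the belt roller: driver → idler → idler → driven is 3 external meshes, 3 reversals → CW.
5 reversals in total — an odd number — so the belt roller turns opposite to the motor.

clockwise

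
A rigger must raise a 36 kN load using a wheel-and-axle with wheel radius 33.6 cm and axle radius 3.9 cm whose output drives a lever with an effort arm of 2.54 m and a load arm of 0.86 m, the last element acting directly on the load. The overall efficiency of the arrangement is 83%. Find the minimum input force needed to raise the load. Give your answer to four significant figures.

1.705 kN

Wheel-and-axle MA = R/r = 33.6/3.9 = 8.6154.
Lever MA = effort arm / load arm = 2.54/0.86 = 2.9535.
Combined ideal MA = 8.6154 × 2.9535 = 25.445.
Actual MA = 25.445 × 0.83 = 21.12.
Effort = load / actual MA = 36 / 21.12 = 1.7046 kN.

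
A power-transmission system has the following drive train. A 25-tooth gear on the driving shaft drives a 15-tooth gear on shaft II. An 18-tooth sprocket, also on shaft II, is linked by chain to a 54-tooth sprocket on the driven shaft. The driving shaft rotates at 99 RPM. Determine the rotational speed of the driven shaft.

the driving shaft → shaft II (gear mesh, 15/25): 99 ÷ 0.6 = 165 RPM
shaft II → the driven shaft (chain, 54/18): 165 ÷ 3 = 55 RPM

55 RPM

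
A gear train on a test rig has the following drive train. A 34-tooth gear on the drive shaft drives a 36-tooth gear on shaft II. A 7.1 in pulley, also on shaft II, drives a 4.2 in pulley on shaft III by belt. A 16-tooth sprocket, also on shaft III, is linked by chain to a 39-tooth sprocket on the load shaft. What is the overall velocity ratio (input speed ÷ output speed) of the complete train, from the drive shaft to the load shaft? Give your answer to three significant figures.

Each stage contributes driven/driver: gear mesh 36/34 = 1.0588, belt 4.2/7.1 = 0.59155, chain 39/16 = 2.4375.
Overall: 1.0588 × 0.59155 × 2.4375 = 1.5267.

1.53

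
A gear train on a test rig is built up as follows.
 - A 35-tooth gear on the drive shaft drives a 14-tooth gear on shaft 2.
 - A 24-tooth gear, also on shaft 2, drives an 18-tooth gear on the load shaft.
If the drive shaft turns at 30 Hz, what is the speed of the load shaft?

the drive shaft → shaft 2 (gear mesh, 14/35): 30 ÷ 0.4 = 75 Hz
shaft 2 → the load shaft (gear mesh, 18/24): 75 ÷ 0.75 = 100 Hz

100 Hz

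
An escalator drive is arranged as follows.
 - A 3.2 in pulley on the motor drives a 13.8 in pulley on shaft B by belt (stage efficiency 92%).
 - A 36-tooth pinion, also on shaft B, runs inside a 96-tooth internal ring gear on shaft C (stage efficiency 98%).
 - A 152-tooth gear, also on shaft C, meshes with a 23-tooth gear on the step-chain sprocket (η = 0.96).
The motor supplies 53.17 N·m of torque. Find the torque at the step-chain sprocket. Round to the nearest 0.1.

80.1 N·m

Belt: ratio = 13.8/3.2 = 4.3125; torque at shaft B = 53.17 × 4.3125 × 0.92 = 210.95 N·m.
Internal gear: ratio = 96/36 = 2.6667; torque at shaft C = 210.95 × 2.6667 × 0.98 = 551.29 N·m.
Gear mesh: ratio = 23/152 = 0.15132; torque at the step-chain sprocket = 551.29 × 0.15132 × 0.96 = 80.082 N·m.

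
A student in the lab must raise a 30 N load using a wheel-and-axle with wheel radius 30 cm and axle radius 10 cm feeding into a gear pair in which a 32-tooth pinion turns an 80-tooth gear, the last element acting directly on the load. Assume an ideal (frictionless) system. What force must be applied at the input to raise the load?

4 N

Wheel-and-axle MA = R/r = 30/10 = 3.
Gear pair MA = 80/32 = 2.5.
Combined ideal MA = 3 × 2.5 = 7.5.
Effort = load / MA = 30 / 7.5 = 4 N.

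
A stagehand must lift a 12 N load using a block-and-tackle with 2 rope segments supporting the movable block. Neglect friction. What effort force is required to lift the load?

Block-and-tackle MA = number of supporting rope parts = 2.
Effort = load / MA = 12 / 2 = 6 N.

6 N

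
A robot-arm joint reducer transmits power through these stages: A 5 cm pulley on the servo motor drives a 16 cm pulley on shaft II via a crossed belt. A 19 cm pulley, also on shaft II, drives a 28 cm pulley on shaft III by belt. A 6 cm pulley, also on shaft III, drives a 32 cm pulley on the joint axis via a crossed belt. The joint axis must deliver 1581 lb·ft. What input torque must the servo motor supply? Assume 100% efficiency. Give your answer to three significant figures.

62.9 lb·ft

Overall ratio R = 3.2 × 1.4737 × 5.3333 = 25.151.
Input torque = output torque / R = 1581 / 25.151 = 62.861 lb·ft.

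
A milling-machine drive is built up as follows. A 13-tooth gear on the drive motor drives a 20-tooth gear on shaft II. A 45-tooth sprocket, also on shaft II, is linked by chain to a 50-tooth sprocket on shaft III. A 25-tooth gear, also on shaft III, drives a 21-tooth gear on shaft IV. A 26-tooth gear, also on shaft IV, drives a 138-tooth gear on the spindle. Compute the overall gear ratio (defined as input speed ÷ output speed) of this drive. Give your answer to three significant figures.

7.62

Each stage contributes driven/driver: gear mesh 20/13 = 1.5385, chain 50/45 = 1.1111, gear mesh 21/25 = 0.84, gear mesh 138/26 = 5.3077.
Overall: 1.5385 × 1.1111 × 0.84 × 5.3077 = 7.6213.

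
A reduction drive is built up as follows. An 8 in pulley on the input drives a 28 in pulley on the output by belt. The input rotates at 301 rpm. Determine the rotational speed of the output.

86 rpm

the input → the output (belt, 28/8): 301 ÷ 3.5 = 86 rpm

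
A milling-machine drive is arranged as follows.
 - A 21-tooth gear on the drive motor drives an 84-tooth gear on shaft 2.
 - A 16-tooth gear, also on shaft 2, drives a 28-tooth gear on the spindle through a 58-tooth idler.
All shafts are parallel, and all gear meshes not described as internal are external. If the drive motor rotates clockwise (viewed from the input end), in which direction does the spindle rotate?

anticlockwise

the drive motor → shaft 2: external mesh, 1 reversal → CCW.
shaft 2 → the spindle: driver → idler → driven is 2 external meshes, 2 reversals → CCW.
3 reversals in total — an odd number — so the spindle turns opposite to the drive motor.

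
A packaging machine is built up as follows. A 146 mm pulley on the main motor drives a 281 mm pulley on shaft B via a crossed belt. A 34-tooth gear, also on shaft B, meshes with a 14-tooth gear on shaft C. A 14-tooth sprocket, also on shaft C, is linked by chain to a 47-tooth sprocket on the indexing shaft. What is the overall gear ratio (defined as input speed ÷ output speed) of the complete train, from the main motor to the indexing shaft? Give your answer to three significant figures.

2.66

Each stage contributes driven/driver: belt 281/146 = 1.9247, gear mesh 14/34 = 0.41176, chain 47/14 = 3.3571.
Overall: 1.9247 × 0.41176 × 3.3571 = 2.6606.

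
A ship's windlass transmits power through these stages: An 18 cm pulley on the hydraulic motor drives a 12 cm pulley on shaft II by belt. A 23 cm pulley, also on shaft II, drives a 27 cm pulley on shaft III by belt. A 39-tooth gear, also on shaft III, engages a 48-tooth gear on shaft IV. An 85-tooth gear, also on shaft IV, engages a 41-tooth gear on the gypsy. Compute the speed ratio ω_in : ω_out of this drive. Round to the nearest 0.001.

Each stage contributes driven/driver: belt 12/18 = 0.66667, belt 27/23 = 1.1739, gear mesh 48/39 = 1.2308, gear mesh 41/85 = 0.48235.
Overall: 0.66667 × 1.1739 × 1.2308 × 0.48235 = 0.46461.

0.465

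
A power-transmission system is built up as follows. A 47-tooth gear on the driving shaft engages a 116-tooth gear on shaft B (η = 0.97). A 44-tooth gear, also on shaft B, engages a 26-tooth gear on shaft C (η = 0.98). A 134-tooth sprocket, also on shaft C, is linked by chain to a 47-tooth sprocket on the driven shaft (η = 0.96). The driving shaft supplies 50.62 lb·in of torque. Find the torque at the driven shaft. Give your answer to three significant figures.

23.6 lb·in

After the gear mesh (116/47): 50.62 × 2.4681 × 0.97 = 121.19 lb·in
After the gear mesh (26/44): 121.19 × 0.59091 × 0.98 = 70.178 lb·in
After the chain (47/134): 70.178 × 0.35075 × 0.96 = 23.63 lb·in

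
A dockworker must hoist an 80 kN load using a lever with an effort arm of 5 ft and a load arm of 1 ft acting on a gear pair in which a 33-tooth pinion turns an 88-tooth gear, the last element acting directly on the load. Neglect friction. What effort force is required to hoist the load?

6 kN

Lever MA = effort arm / load arm = 5/1 = 5.
Gear pair MA = 88/33 = 2.6667.
Combined ideal MA = 5 × 2.6667 = 13.333.
Effort = load / MA = 80 / 13.333 = 6 kN.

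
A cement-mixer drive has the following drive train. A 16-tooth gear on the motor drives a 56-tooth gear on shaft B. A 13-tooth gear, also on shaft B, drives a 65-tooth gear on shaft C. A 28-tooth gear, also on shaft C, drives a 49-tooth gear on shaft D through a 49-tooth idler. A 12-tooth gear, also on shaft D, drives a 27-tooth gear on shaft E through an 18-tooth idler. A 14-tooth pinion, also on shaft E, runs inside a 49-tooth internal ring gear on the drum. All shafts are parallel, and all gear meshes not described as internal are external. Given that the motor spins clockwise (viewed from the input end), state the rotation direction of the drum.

the motor → shaft B: external mesh, 1 reversal → CCW.
shaft B → shaft C: external mesh, 1 reversal → CW.
shaft C → shaft D: driver → idler → driven is 2 external meshes, 2 reversals → CW.
shaft D → shaft E: driver → idler → driven is 2 external meshes, 2 reversals → CW.
shaft E → the drum: internal mesh, same direction → CW.
6 reversals in total — an even number — so the drum turns the same way as the motor.

clockwise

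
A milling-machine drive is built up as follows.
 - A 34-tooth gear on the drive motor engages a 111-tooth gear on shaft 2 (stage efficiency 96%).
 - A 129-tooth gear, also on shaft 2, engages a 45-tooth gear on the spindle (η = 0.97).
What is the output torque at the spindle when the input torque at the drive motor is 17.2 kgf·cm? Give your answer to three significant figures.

18.2 kgf·cm

gear mesh 111/34 = 3.2647 → τ = 17.2·3.2647·0.96 = 53.907 kgf·cm
gear mesh 45/129 = 0.34884 → τ = 53.907·0.34884·0.97 = 18.241 kgf·cm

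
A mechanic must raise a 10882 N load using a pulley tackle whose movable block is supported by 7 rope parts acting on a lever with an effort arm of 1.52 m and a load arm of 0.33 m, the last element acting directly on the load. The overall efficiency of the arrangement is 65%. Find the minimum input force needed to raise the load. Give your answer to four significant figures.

519.2 N

Block-and-tackle MA = number of supporting rope parts = 7.
Lever MA = effort arm / load arm = 1.52/0.33 = 4.6061.
Combined ideal MA = 7 × 4.6061 = 32.242.
Actual MA = 32.242 × 0.65 = 20.958.
Effort = load / actual MA = 10882 / 20.958 = 519.24 N.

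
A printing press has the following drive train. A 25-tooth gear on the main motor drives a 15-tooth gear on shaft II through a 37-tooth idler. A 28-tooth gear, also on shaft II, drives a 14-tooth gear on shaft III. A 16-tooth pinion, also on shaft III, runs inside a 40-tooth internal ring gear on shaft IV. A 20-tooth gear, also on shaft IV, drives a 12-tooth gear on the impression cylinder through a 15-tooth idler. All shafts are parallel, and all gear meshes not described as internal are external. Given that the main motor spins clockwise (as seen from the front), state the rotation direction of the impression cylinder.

counterclockwise

the main motor → shaft II: driver → idler → driven is 2 external meshes, 2 reversals → CW.
shaft II → shaft III: external mesh, 1 reversal → CCW.
shaft III → shaft IV: internal mesh, same direction → CCW.
shaft IV → the impression cylinder: driver → idler → driven is 2 external meshes, 2 reversals → CCW.
5 reversals in total — an odd number — so the impression cylinder turns opposite to the main motor.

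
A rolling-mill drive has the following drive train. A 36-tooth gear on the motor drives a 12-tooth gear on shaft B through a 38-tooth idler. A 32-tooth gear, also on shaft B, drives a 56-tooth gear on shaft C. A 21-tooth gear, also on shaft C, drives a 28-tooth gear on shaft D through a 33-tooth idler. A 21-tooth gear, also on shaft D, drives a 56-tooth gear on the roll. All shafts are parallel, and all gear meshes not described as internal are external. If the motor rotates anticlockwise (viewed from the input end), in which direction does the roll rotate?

anticlockwise

the motor → shaft B: driver → idler → driven is 2 external meshes, 2 reversals → CCW.
shaft B → shaft C: external mesh, 1 reversal → CW.
shaft C → shaft D: driver → idler → driven is 2 external meshes, 2 reversals → CW.
shaft D → the roll: external mesh, 1 reversal → CCW.
6 reversals in total — an even number — so the roll turns the same way as the motor.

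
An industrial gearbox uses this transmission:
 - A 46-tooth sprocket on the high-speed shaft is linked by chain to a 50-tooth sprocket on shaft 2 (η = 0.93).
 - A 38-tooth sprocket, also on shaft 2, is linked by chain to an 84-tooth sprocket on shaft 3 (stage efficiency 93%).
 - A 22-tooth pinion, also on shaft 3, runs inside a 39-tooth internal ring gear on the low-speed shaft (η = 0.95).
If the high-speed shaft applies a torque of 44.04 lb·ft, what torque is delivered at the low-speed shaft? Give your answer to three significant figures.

After the chain (50/46): 44.04 × 1.087 × 0.93 = 44.519 lb·ft
After the chain (84/38): 44.519 × 2.2105 × 0.93 = 91.521 lb·ft
After the internal gear (39/22): 91.521 × 1.7727 × 0.95 = 154.13 lb·ft

154 lb·ft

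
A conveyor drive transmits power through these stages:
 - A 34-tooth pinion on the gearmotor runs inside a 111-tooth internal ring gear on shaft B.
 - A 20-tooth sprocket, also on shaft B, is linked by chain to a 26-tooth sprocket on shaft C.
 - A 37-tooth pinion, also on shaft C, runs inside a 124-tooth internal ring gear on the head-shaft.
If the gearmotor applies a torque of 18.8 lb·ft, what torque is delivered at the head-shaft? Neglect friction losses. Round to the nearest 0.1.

Internal gear: ratio = 111/34 = 3.2647; torque at shaft B = 18.8 × 3.2647 = 61.376 lb·ft.
Chain: ratio = 26/20 = 1.3; torque at shaft C = 61.376 × 1.3 = 79.789 lb·ft.
Internal gear: ratio = 124/37 = 3.3514; torque at the head-shaft = 79.789 × 3.3514 = 267.4 lb·ft.

267.4 lb·ft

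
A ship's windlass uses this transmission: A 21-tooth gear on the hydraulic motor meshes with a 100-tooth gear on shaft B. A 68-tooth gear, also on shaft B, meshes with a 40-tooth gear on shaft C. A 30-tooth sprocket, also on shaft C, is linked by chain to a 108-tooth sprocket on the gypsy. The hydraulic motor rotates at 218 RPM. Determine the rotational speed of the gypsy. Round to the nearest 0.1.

21.6 RPM

Gear mesh: ratio = 100/21 = 4.7619, so shaft B turns at 218 / 4.7619 = 45.78 RPM.
Gear mesh: ratio = 40/68 = 0.58824, so shaft C turns at 45.78 / 0.58824 = 77.826 RPM.
Chain: ratio = 108/30 = 3.6, so the gypsy turns at 77.826 / 3.6 = 21.618 RPM.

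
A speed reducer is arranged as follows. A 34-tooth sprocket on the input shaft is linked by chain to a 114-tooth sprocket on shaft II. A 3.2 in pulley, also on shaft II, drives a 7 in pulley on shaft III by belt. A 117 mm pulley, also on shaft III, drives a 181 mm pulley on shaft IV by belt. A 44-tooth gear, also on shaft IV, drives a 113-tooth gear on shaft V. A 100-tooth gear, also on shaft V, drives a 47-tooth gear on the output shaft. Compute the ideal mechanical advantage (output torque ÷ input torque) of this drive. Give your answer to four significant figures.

13.70

Each stage contributes driven/driver: chain 114/34 = 3.3529, belt 7/3.2 = 2.1875, belt 181/117 = 1.547, gear mesh 113/44 = 2.5682, gear mesh 47/100 = 0.47.
Overall: 3.3529 × 2.1875 × 1.547 × 2.5682 × 0.47 = 13.696.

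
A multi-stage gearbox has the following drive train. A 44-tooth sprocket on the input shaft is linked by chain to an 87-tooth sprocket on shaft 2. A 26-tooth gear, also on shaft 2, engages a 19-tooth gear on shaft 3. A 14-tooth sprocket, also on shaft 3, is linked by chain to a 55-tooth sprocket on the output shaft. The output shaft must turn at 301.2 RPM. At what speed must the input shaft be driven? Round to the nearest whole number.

1710 RPM

Overall ratio R = 1.9773 × 0.73077 × 3.9286 = 5.6765.
Required input speed = output speed × R = 301.2 × 5.6765 = 1709.8 RPM.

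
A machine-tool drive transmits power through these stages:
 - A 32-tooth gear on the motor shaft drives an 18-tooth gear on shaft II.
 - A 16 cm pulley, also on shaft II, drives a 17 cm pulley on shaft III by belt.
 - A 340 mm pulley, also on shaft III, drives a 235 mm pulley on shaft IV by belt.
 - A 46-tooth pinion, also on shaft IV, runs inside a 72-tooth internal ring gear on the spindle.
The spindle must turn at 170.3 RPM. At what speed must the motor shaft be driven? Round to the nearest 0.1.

110.1 RPM

Overall ratio R = 0.5625 × 1.0625 × 0.69118 × 1.5652 = 0.64657.
Required input speed = output speed × R = 170.3 × 0.64657 = 110.11 RPM.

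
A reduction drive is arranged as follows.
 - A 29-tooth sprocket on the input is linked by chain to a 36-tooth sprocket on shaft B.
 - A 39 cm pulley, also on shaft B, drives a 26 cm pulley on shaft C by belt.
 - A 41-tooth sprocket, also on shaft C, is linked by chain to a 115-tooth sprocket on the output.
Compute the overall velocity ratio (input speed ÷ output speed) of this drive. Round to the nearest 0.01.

2.32

Each stage contributes driven/driver: chain 36/29 = 1.2414, belt 26/39 = 0.66667, chain 115/41 = 2.8049.
Overall: 1.2414 × 0.66667 × 2.8049 = 2.3213.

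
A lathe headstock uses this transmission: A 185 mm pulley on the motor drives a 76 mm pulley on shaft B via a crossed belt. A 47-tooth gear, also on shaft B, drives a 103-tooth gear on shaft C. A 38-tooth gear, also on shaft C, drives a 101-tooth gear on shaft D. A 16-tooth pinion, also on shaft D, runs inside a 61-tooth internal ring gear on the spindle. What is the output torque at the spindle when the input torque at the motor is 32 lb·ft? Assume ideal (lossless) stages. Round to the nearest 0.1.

Belt: ratio = 76/185 = 0.41081; torque at shaft B = 32 × 0.41081 = 13.146 lb·ft.
Gear mesh: ratio = 103/47 = 2.1915; torque at shaft C = 13.146 × 2.1915 = 28.809 lb·ft.
Gear mesh: ratio = 101/38 = 2.6579; torque at shaft D = 28.809 × 2.6579 = 76.572 lb·ft.
Internal gear: ratio = 61/16 = 3.8125; torque at the spindle = 76.572 × 3.8125 = 291.93 lb·ft.

291.9 lb·ft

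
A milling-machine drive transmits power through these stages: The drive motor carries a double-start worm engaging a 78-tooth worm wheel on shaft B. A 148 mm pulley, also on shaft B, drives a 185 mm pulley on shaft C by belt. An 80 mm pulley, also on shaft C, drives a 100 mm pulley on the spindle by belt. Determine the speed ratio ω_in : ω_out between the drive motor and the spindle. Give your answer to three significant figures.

60.9

Each stage contributes driven/driver: worm 78/2 = 39, belt 185/148 = 1.25, belt 100/80 = 1.25.
Overall: 39 × 1.25 × 1.25 = 60.938.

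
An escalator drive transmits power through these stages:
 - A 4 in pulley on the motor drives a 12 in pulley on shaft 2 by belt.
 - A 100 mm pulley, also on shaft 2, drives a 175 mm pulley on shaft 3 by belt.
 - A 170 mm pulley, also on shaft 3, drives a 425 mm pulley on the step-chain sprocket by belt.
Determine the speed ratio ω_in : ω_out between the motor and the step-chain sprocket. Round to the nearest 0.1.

Each stage contributes driven/driver: belt 12/4 = 3, belt 175/100 = 1.75, belt 425/170 = 2.5.
Overall: 3 × 1.75 × 2.5 = 13.125.

13.1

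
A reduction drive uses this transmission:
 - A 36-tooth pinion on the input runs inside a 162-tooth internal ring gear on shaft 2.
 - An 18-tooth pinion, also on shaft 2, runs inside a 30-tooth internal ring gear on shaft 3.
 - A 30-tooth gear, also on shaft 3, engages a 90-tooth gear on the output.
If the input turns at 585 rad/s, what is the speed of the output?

internal gear 162/36 = 4.5 → 585/4.5 = 130 rad/s
internal gear 30/18 = 1.6667 → 130/1.6667 = 78 rad/s
gear mesh 90/30 = 3 → 78/3 = 26 rad/s

26 rad/s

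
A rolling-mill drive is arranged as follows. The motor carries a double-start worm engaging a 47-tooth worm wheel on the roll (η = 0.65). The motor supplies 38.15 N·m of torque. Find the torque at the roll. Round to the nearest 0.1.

After the worm (47/2): 38.15 × 23.5 × 0.65 = 582.74 N·m

582.7 N·m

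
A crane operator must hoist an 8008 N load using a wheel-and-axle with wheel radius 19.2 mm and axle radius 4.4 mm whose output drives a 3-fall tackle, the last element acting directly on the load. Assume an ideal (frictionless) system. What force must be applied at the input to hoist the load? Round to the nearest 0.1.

Wheel-and-axle MA = R/r = 19.2/4.4 = 4.3636.
Block-and-tackle MA = number of supporting rope parts = 3.
Combined ideal MA = 4.3636 × 3 = 13.091.
Effort = load / MA = 8008 / 13.091 = 611.72 N.

611.7 N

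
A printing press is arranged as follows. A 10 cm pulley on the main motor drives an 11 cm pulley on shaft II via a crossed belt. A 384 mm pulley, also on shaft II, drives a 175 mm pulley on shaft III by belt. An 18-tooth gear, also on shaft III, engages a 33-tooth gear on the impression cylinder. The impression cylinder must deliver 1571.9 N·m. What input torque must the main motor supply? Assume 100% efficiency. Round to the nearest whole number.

1710 N·m

Overall ratio R = 1.1 × 0.45573 × 1.8333 = 0.91905.
Input torque = output torque / R = 1571.9 / 0.91905 = 1710.3 N·m.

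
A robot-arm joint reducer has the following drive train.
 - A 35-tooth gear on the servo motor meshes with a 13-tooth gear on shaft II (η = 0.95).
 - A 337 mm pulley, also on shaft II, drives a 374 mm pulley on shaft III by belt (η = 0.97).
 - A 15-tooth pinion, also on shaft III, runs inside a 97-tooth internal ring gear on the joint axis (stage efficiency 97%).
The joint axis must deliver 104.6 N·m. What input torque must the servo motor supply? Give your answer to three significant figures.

Overall ratio R = 0.37143 × 1.1098 × 6.4667 = 2.6656; overall efficiency η = 0.95 × 0.97 × 0.97 = 0.8939.
Input torque = output torque / (R × η) = 104.6 / (2.6656 × 0.8939) = 43.9 N·m.

43.9 N·m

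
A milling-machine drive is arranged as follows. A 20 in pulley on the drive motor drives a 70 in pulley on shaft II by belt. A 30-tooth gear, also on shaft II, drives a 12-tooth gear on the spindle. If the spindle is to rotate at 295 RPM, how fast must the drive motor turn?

Overall ratio R = 3.5 × 0.4 = 1.4.
Required input speed = output speed × R = 295 × 1.4 = 413 RPM.

413 RPM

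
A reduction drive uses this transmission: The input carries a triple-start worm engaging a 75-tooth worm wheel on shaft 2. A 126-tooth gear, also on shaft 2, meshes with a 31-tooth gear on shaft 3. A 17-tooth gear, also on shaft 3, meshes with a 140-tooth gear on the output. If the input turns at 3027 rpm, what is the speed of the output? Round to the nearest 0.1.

59.8 rpm

Worm: ratio = 75/3 = 25, so shaft 2 turns at 3027 / 25 = 121.08 rpm.
Gear mesh: ratio = 31/126 = 0.24603, so shaft 3 turns at 121.08 / 0.24603 = 492.13 rpm.
Gear mesh: ratio = 140/17 = 8.2353, so the output turns at 492.13 / 8.2353 = 59.759 rpm.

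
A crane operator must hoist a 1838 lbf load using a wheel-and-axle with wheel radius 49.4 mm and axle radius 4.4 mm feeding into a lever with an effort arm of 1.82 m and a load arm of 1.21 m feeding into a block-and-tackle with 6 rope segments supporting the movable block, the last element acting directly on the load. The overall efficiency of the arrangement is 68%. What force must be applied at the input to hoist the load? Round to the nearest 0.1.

26.7 lbf

Wheel-and-axle MA = R/r = 49.4/4.4 = 11.227.
Lever MA = effort arm / load arm = 1.82/1.21 = 1.5041.
Block-and-tackle MA = number of supporting rope parts = 6.
Combined ideal MA = 11.227 × 1.5041 × 6 = 101.32.
Actual MA = 101.32 × 0.68 = 68.9.
Effort = load / actual MA = 1838 / 68.9 = 26.676 lbf.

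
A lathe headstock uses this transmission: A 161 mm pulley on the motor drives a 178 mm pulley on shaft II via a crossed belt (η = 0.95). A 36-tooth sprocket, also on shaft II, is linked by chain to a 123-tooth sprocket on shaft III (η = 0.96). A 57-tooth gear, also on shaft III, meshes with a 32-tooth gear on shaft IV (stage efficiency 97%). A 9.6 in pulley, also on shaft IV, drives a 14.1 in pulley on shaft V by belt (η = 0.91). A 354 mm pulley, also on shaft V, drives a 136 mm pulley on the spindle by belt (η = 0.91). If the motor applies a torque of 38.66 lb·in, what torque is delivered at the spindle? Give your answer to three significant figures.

33.9 lb·in

Belt: ratio = 178/161 = 1.1056; torque at shaft II = 38.66 × 1.1056 × 0.95 = 40.605 lb·in.
Chain: ratio = 123/36 = 3.4167; torque at shaft III = 40.605 × 3.4167 × 0.96 = 133.18 lb·in.
Gear mesh: ratio = 32/57 = 0.5614; torque at shaft IV = 133.18 × 0.5614 × 0.97 = 72.527 lb·in.
Belt: ratio = 14.1/9.6 = 1.4688; torque at shaft V = 72.527 × 1.4688 × 0.91 = 96.937 lb·in.
Belt: ratio = 136/354 = 0.38418; torque at the spindle = 96.937 × 0.38418 × 0.91 = 33.89 lb·in.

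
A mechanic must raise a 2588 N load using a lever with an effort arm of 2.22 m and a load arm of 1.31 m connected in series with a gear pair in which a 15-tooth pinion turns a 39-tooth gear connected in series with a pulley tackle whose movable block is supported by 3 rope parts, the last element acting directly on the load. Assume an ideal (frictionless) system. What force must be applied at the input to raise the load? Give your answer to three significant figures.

196 N

Lever MA = effort arm / load arm = 2.22/1.31 = 1.6947.
Gear pair MA = 39/15 = 2.6.
Block-and-tackle MA = number of supporting rope parts = 3.
Combined ideal MA = 1.6947 × 2.6 × 3 = 13.218.
Effort = load / MA = 2588 / 13.218 = 195.79 N.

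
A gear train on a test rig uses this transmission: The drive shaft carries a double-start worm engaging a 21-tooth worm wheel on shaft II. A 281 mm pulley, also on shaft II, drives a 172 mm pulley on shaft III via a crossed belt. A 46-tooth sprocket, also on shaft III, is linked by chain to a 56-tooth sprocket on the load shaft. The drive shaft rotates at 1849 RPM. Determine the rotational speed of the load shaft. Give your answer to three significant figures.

Worm: ratio = 21/2 = 10.5, so shaft II turns at 1849 / 10.5 = 176.1 RPM.
Belt: ratio = 172/281 = 0.6121, so shaft III turns at 176.1 / 0.6121 = 287.69 RPM.
Chain: ratio = 56/46 = 1.2174, so the load shaft turns at 287.69 / 1.2174 = 236.32 RPM.

236 RPM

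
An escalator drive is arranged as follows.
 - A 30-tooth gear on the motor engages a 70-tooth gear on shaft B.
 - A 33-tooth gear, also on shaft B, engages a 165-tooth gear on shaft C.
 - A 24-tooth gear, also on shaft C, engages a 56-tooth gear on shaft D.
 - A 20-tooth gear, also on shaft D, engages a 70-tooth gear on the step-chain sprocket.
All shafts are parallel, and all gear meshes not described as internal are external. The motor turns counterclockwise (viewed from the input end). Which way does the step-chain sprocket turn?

the motor → shaft B: external mesh, 1 reversal → CW.
shaft B → shaft C: external mesh, 1 reversal → CCW.
shaft C → shaft D: external mesh, 1 reversal → CW.
shaft D → the step-chain sprocket: external mesh, 1 reversal → CCW.
4 reversals in total — an even number — so the step-chain sprocket turns the same way as the motor.

counterclockwise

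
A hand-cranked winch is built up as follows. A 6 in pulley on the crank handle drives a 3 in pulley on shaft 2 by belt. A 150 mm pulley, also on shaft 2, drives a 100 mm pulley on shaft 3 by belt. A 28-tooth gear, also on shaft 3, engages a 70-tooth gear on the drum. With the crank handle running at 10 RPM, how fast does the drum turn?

Belt: ratio = 3/6 = 0.5, so shaft 2 turns at 10 / 0.5 = 20 RPM.
Belt: ratio = 100/150 = 0.66667, so shaft 3 turns at 20 / 0.66667 = 30 RPM.
Gear mesh: ratio = 70/28 = 2.5, so the drum turns at 30 / 2.5 = 12 RPM.

12 RPM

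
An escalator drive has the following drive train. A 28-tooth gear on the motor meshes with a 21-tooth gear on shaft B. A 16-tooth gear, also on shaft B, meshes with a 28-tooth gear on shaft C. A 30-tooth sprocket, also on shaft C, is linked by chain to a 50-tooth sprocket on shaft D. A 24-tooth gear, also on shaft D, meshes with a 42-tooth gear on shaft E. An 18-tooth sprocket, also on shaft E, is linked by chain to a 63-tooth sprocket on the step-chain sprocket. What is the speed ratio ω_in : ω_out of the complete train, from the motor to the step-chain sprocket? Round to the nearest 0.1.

13.4

Each stage contributes driven/driver: gear mesh 21/28 = 0.75, gear mesh 28/16 = 1.75, chain 50/30 = 1.6667, gear mesh 42/24 = 1.75, chain 63/18 = 3.5.
Overall: 0.75 × 1.75 × 1.6667 × 1.75 × 3.5 = 13.398.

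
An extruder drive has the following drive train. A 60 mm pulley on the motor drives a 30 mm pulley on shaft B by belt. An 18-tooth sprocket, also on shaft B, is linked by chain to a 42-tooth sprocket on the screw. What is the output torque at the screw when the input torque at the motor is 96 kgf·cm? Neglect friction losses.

112 kgf·cm

belt 30/60 = 0.5 → τ = 96·0.5 = 48 kgf·cm
chain 42/18 = 2.3333 → τ = 48·2.3333 = 112 kgf·cm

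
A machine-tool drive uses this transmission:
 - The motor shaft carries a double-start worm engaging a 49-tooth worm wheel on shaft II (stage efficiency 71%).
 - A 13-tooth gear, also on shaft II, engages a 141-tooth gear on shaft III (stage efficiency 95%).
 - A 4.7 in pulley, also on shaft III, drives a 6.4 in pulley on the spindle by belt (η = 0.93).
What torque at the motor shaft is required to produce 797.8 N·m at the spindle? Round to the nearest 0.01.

3.51 N·m

Overall ratio R = 24.5 × 10.846 × 1.3617 = 361.85; overall efficiency η = 0.71 × 0.95 × 0.93 = 0.6273.
Input torque = output torque / (R × η) = 797.8 / (361.85 × 0.6273) = 3.5148 N·m.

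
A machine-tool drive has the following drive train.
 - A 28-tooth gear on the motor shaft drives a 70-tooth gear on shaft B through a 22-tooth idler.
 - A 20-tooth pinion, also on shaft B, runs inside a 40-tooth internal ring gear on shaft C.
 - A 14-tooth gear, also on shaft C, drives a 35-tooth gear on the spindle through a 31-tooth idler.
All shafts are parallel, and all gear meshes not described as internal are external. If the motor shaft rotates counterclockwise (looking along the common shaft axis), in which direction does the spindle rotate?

counterclockwise

the motor shaft → shaft B: driver → idler → driven is 2 external meshes, 2 reversals → CCW.
shaft B → shaft C: internal mesh, same direction → CCW.
shaft C → the spindle: driver → idler → driven is 2 external meshes, 2 reversals → CCW.
4 reversals in total — an even number — so the spindle turns the same way as the motor shaft.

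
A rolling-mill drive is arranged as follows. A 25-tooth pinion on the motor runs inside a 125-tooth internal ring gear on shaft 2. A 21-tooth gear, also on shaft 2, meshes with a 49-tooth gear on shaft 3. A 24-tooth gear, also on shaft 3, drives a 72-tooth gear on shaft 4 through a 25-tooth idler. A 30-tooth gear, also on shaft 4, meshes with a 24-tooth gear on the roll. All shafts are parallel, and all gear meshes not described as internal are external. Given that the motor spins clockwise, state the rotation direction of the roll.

clockwise

the motor → shaft 2: internal mesh, same direction → CW.
shaft 2 → shaft 3: external mesh, 1 reversal → CCW.
shaft 3 → shaft 4: driver → idler → driven is 2 external meshes, 2 reversals → CCW.
shaft 4 → the roll: external mesh, 1 reversal → CW.
4 reversals in total — an even number — so the roll turns the same way as the motor.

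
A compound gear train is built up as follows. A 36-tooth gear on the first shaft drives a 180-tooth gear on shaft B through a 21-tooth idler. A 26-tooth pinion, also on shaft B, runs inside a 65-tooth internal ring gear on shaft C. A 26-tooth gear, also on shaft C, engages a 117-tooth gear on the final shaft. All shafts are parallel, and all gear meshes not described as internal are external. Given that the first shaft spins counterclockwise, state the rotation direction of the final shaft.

the first shaft → shaft B: driver → idler → driven is 2 external meshes, 2 reversals → CCW.
shaft B → shaft C: internal mesh, same direction → CCW.
shaft C → the final shaft: external mesh, 1 reversal → CW.
3 reversals in total — an odd number — so the final shaft turns opposite to the first shaft.

clockwise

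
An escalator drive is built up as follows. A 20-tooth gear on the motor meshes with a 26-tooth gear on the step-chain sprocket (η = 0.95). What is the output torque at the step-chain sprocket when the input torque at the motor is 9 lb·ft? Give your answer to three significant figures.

After the gear mesh (26/20): 9 × 1.3 × 0.95 = 11.115 lb·ft

11.1 lb·ft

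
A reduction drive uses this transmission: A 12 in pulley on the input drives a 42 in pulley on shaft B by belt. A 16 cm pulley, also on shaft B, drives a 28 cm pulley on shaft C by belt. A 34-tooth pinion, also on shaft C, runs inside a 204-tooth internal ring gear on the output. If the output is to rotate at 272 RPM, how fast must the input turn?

9996 RPM

Overall ratio R = 3.5 × 1.75 × 6 = 36.75.
Required input speed = output speed × R = 272 × 36.75 = 9996 RPM.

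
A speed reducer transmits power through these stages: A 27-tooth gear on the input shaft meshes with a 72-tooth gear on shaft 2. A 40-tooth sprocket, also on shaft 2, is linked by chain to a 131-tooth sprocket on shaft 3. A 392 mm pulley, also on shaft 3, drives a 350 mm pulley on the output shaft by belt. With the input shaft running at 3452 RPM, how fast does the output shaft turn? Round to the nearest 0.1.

the input shaft → shaft 2 (gear mesh, 72/27): 3452 ÷ 2.6667 = 1294.5 RPM
shaft 2 → shaft 3 (chain, 131/40): 1294.5 ÷ 3.275 = 395.27 RPM
shaft 3 → the output shaft (belt, 350/392): 395.27 ÷ 0.89286 = 442.7 RPM

442.7 RPM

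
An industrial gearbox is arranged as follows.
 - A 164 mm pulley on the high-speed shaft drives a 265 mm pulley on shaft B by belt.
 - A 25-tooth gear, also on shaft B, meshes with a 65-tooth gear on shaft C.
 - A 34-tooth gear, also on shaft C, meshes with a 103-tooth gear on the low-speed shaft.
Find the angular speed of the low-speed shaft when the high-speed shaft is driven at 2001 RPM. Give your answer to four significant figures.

the high-speed shaft → shaft B (belt, 265/164): 2001 ÷ 1.6159 = 1238.4 RPM
shaft B → shaft C (gear mesh, 65/25): 1238.4 ÷ 2.6 = 476.29 RPM
shaft C → the low-speed shaft (gear mesh, 103/34): 476.29 ÷ 3.0294 = 157.22 RPM

157.2 RPM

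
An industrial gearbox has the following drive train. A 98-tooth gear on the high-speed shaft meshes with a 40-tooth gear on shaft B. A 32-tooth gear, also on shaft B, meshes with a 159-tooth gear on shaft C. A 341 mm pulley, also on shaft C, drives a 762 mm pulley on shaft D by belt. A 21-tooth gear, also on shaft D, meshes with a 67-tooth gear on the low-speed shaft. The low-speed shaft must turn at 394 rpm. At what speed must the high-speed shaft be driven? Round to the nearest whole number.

5697 rpm

Overall ratio R = 0.40816 × 4.9688 × 2.2346 × 3.1905 = 14.459.
Required input speed = output speed × R = 394 × 14.459 = 5696.8 rpm.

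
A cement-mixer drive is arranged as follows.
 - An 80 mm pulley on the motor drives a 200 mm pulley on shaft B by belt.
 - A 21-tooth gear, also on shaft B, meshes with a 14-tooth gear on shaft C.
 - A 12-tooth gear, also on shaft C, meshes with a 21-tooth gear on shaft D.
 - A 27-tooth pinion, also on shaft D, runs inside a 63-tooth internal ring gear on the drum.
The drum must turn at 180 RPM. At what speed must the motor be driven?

1225 RPM

Overall ratio R = 2.5 × 0.66667 × 1.75 × 2.3333 = 6.8056.
Required input speed = output speed × R = 180 × 6.8056 = 1225 RPM.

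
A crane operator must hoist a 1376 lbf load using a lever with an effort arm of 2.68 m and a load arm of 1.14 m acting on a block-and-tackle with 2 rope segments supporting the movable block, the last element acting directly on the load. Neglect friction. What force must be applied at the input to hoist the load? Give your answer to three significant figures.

Lever MA = effort arm / load arm = 2.68/1.14 = 2.3509.
Block-and-tackle MA = number of supporting rope parts = 2.
Combined ideal MA = 2.3509 × 2 = 4.7018.
Effort = load / MA = 1376 / 4.7018 = 292.66 lbf.

293 lbf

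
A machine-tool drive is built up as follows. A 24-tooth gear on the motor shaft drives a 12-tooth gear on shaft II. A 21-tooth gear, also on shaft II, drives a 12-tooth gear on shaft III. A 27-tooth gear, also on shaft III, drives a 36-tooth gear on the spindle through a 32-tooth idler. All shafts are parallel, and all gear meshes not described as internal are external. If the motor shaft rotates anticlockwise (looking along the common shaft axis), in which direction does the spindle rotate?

anticlockwise

the motor shaft → shaft II: external mesh, 1 reversal → CW.
shaft II → shaft III: external mesh, 1 reversal → CCW.
shaft III → the spindle: driver → idler → driven is 2 external meshes, 2 reversals → CCW.
4 reversals in total — an even number — so the spindle turns the same way as the motor shaft.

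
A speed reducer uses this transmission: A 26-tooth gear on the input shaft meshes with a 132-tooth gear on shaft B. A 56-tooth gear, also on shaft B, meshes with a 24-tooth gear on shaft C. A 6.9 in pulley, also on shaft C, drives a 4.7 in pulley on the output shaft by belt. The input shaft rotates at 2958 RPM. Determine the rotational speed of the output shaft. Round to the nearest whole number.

Gear mesh: ratio = 132/26 = 5.0769, so shaft B turns at 2958 / 5.0769 = 582.64 RPM.
Gear mesh: ratio = 24/56 = 0.42857, so shaft C turns at 582.64 / 0.42857 = 1359.5 RPM.
Belt: ratio = 4.7/6.9 = 0.68116, so the output shaft turns at 1359.5 / 0.68116 = 1995.8 RPM.

1996 RPM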